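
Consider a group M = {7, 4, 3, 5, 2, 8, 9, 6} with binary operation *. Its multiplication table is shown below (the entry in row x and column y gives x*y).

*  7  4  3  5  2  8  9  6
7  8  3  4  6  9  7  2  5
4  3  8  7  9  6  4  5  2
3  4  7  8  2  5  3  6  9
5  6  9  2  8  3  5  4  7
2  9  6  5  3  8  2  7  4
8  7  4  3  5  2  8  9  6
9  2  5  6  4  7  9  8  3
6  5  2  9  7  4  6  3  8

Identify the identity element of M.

8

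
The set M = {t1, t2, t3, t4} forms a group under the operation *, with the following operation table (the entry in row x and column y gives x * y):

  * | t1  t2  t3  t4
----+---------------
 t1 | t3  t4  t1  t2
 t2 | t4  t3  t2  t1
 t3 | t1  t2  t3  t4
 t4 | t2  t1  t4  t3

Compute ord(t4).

2

The identity element is t3 (its row matches the header).
t4^1 = t4
t4^2 = t4 * t4 = t3
The first power of t4 equal to the identity is t4^2, so ord(t4) = 2.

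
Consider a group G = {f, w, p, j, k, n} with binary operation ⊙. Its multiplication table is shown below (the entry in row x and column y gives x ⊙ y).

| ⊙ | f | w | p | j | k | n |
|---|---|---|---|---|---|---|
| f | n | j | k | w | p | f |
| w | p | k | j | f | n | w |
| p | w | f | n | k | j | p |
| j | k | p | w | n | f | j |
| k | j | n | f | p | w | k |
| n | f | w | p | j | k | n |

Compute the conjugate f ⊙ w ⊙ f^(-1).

k

The identity is n. In row f, the entry n sits in column f, so f^(-1) = f.
f ⊙ w = j
j ⊙ f = k
(Structurally, G here is isomorphic to the symmetric group S_3.)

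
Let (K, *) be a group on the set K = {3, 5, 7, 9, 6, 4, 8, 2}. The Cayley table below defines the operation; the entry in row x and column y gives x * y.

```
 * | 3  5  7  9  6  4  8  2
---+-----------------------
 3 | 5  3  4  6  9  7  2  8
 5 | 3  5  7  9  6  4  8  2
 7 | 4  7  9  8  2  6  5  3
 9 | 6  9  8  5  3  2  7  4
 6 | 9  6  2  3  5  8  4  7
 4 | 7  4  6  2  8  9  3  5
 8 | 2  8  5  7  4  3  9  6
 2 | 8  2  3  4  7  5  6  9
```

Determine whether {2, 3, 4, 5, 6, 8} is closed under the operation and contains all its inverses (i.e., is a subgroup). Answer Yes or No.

No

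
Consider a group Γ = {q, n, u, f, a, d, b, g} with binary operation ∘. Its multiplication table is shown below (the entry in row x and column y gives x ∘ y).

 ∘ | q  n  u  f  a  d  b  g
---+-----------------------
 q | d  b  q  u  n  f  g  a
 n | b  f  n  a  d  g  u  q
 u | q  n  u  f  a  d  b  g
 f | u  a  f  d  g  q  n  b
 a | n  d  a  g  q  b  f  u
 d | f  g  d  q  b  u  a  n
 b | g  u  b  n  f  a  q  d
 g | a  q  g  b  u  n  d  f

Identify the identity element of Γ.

The identity e satisfies e ∘ x = x for all x, so its row in the table reproduces the column headers.
Row u reads: q, n, u, f, a, d, b, g — exactly the header order. So u is the identity.

u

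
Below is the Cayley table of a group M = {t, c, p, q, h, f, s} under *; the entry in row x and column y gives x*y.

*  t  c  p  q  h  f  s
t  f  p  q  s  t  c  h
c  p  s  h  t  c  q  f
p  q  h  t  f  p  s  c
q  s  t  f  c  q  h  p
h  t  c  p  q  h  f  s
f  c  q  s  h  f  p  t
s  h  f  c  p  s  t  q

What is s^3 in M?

s^1 = s
s^2 = s*s = q
s^3 = q*s = p
(Structurally, M here is isomorphic to the cyclic group Z_7.)

p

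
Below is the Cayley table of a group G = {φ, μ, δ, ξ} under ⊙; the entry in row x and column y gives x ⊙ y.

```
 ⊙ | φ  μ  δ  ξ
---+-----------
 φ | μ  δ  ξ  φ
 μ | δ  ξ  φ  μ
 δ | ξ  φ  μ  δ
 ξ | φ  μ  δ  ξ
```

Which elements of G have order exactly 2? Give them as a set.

{μ}

Identity is ξ. Compute the order of each non-identity element by repeated multiplication:
  φ: φ → μ → δ → ξ  (order 4)
  μ: μ → ξ  (order 2)
  δ: δ → μ → φ → ξ  (order 4)
Elements of order 2: {μ}.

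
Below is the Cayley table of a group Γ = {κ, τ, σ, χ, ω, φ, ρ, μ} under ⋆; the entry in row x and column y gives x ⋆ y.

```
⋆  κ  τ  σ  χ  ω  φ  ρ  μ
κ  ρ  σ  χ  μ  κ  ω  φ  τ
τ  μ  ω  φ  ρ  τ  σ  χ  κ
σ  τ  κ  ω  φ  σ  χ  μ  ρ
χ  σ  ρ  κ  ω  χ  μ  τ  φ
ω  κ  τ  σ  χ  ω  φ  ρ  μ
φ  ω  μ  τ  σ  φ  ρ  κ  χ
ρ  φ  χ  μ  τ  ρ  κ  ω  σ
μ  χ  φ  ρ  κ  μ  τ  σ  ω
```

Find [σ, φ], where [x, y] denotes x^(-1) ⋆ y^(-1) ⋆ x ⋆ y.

ρ

Identity is ω; from the table σ^(-1) = σ and φ^(-1) = κ.
σ ⋆ κ = τ
τ ⋆ σ = φ
φ ⋆ φ = ρ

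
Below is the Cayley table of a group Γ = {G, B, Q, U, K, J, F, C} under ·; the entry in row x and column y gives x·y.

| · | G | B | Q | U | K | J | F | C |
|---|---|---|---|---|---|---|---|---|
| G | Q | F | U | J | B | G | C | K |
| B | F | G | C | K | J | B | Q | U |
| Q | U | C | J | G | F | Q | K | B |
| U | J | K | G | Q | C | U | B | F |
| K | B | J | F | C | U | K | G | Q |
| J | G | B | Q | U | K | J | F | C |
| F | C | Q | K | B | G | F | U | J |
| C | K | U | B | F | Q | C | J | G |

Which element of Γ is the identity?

The identity e satisfies e·x = x for all x, so its row in the table reproduces the column headers.
Row J reads: G, B, Q, U, K, J, F, C — exactly the header order. So J is the identity.

J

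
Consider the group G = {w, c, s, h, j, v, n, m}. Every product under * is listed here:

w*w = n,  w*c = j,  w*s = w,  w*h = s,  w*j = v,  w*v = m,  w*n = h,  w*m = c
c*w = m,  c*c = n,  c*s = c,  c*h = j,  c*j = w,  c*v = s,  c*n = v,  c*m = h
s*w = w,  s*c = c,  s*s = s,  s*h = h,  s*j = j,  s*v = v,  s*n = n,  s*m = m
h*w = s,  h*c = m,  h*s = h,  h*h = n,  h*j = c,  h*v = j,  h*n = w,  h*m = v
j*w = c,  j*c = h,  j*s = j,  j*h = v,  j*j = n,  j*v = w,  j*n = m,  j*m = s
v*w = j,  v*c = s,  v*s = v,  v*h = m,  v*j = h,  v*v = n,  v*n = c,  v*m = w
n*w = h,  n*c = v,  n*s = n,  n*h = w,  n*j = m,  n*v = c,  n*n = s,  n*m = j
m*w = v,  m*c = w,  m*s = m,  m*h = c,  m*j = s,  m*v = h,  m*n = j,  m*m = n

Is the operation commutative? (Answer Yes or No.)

j * w = c but w * j = v.
Since j and w do not commute, G is not abelian.

No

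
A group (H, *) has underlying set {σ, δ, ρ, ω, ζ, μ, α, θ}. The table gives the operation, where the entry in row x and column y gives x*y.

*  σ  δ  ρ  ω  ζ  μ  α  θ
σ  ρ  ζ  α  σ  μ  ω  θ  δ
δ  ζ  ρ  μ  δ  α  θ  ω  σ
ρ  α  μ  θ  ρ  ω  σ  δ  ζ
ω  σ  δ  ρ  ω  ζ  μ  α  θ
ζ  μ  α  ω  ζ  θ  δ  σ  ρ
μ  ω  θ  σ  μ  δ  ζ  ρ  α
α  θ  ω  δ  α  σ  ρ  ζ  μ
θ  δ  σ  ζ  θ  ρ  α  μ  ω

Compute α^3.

σ

α^1 = α
α^2 = α*α = ζ
α^3 = ζ*α = σ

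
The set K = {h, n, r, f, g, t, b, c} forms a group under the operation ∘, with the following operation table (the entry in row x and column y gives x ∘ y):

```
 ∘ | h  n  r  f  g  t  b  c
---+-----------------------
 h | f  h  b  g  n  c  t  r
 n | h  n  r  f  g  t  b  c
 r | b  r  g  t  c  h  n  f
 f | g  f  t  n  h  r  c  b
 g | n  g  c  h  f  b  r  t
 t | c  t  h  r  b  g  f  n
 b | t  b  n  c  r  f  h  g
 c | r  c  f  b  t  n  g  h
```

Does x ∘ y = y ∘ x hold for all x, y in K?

Yes

Check whether the table is symmetric across its main diagonal.
Every entry (row x, col y) equals the entry (row y, col x), so K is abelian.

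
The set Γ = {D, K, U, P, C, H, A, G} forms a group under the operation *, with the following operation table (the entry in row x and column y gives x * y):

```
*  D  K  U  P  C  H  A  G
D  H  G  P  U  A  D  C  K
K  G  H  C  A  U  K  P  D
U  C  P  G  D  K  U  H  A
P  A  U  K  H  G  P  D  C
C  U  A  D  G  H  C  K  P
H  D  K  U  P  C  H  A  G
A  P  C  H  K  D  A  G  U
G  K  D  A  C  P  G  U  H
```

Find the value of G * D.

K

Read row G, column D: G * D = K.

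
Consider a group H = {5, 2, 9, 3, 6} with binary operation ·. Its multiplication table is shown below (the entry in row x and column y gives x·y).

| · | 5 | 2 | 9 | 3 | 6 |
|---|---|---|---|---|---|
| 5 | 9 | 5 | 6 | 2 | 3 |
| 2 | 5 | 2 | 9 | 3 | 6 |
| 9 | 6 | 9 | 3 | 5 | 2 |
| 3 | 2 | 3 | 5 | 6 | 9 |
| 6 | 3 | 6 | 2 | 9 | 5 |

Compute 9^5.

9^1 = 9
9^2 = 9·9 = 3
9^3 = 3·9 = 5
9^4 = 5·9 = 6
9^5 = 6·9 = 2

2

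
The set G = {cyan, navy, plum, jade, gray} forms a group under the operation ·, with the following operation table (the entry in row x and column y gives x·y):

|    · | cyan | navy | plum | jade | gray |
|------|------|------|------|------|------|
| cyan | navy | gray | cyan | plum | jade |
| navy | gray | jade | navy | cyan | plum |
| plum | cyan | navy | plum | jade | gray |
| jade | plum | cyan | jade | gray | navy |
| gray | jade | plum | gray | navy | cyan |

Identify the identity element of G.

plum

The identity e satisfies e·x = x for all x, so its row in the table reproduces the column headers.
Row plum reads: cyan, navy, plum, jade, gray — exactly the header order. So plum is the identity.
(Structurally, G here is isomorphic to the cyclic group Z_5.)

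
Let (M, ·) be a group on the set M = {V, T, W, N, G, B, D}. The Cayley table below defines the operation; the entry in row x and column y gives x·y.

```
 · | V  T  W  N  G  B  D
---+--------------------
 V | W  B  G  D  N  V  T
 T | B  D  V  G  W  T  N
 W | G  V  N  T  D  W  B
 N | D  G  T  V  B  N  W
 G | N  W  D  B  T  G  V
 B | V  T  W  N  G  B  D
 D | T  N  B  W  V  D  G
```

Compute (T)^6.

T^1 = T
T^2 = T·T = D
T^3 = D·T = N
T^4 = N·T = G
T^5 = G·T = W
T^6 = W·T = V

V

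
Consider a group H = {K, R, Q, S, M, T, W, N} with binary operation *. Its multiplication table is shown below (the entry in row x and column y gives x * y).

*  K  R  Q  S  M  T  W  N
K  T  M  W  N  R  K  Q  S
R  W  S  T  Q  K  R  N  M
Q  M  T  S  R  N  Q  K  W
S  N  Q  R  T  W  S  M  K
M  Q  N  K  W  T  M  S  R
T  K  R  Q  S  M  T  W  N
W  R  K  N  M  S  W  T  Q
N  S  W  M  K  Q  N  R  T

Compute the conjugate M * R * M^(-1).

The identity is T. In row M, the entry T sits in column M, so M^(-1) = M.
M * R = N
N * M = Q

Q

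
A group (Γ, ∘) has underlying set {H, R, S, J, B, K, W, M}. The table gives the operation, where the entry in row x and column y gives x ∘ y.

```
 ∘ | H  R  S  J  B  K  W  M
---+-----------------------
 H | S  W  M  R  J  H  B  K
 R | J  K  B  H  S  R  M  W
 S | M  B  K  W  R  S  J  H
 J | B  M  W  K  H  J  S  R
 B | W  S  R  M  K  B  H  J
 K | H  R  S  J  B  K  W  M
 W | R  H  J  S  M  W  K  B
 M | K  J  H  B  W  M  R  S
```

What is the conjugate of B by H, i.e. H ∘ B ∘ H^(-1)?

R

The identity is K. In row H, the entry K sits in column M, so H^(-1) = M.
H ∘ B = J
J ∘ M = R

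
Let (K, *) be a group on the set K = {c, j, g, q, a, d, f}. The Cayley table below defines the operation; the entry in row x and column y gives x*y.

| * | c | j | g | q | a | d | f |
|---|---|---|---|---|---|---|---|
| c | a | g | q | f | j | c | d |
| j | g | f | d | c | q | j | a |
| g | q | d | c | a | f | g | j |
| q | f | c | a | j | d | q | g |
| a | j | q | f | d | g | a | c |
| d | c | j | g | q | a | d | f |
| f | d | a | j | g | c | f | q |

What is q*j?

Read row q, column j: q*j = c.

c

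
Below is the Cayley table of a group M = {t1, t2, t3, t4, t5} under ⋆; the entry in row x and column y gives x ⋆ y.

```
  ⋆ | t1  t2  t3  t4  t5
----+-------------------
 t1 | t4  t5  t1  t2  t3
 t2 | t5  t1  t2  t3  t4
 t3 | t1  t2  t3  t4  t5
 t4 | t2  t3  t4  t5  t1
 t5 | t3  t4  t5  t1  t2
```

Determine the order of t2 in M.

5

The identity element is t3 (its row matches the header).
t2^1 = t2
t2^2 = t2 ⋆ t2 = t1
t2^3 = t1 ⋆ t2 = t5
t2^4 = t5 ⋆ t2 = t4
t2^5 = t4 ⋆ t2 = t3
The first power of t2 equal to the identity is t2^5, so ord(t2) = 5.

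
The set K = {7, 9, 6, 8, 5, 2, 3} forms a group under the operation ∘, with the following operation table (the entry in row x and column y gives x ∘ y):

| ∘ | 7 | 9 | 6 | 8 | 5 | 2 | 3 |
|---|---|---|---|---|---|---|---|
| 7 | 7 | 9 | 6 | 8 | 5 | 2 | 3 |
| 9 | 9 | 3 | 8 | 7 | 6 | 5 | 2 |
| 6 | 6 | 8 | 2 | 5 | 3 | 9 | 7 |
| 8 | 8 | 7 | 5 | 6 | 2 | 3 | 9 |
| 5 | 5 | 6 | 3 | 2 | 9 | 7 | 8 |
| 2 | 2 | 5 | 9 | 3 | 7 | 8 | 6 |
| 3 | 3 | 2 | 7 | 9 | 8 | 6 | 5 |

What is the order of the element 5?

The identity element is 7 (its row matches the header).
5^1 = 5
5^2 = 5 ∘ 5 = 9
5^3 = 9 ∘ 5 = 6
5^4 = 6 ∘ 5 = 3
5^5 = 3 ∘ 5 = 8
5^6 = 8 ∘ 5 = 2
5^7 = 2 ∘ 5 = 7
The first power of 5 equal to the identity is 5^7, so ord(5) = 7.

7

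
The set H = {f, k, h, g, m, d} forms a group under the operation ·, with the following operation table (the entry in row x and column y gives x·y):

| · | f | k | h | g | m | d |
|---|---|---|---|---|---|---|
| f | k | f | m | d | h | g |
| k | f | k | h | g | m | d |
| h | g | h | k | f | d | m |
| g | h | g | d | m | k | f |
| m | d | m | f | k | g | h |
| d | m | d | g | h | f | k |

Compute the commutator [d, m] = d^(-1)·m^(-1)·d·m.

Identity is k; from the table d^(-1) = d and m^(-1) = g.
d·g = h
h·d = m
m·m = g
(Structurally, H here is isomorphic to the symmetric group S_3.)

g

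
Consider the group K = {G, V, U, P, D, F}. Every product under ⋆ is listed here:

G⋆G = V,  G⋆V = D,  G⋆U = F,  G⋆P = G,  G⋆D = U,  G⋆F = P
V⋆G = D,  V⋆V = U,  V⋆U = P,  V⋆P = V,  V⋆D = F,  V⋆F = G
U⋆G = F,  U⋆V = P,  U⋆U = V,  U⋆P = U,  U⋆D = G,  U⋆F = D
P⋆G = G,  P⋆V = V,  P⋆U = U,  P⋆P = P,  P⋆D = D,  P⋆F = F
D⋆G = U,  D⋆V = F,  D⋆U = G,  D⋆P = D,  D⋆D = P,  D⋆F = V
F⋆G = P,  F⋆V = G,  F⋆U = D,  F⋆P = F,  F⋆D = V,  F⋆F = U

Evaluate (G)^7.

G

G^1 = G
G^2 = G ⋆ G = V
G^3 = V ⋆ G = D
G^4 = D ⋆ G = U
G^5 = U ⋆ G = F
G^6 = F ⋆ G = P
G^7 = P ⋆ G = G
(Structurally, K here is isomorphic to the cyclic group Z_6.)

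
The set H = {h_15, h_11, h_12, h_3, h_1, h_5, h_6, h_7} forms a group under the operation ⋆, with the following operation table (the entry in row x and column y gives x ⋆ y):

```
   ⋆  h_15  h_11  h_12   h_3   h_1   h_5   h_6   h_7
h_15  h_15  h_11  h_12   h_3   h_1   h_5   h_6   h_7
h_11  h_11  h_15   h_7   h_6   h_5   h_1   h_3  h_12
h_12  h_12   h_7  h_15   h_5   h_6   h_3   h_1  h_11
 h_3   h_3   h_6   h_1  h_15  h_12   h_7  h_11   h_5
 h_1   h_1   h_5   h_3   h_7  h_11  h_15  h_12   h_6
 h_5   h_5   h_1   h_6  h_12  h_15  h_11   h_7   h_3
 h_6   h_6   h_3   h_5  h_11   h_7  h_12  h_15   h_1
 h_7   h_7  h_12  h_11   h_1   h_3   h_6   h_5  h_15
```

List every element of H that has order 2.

{h_11, h_12, h_3, h_6, h_7}

Identity is h_15. Compute the order of each non-identity element by repeated multiplication:
  h_11: h_11 → h_15  (order 2)
  h_12: h_12 → h_15  (order 2)
  h_3: h_3 → h_15  (order 2)
  h_1: h_1 → h_11 → h_5 → h_15  (order 4)
  h_5: h_5 → h_11 → h_1 → h_15  (order 4)
  h_6: h_6 → h_15  (order 2)
  h_7: h_7 → h_15  (order 2)
Elements of order 2: {h_11, h_12, h_3, h_6, h_7}.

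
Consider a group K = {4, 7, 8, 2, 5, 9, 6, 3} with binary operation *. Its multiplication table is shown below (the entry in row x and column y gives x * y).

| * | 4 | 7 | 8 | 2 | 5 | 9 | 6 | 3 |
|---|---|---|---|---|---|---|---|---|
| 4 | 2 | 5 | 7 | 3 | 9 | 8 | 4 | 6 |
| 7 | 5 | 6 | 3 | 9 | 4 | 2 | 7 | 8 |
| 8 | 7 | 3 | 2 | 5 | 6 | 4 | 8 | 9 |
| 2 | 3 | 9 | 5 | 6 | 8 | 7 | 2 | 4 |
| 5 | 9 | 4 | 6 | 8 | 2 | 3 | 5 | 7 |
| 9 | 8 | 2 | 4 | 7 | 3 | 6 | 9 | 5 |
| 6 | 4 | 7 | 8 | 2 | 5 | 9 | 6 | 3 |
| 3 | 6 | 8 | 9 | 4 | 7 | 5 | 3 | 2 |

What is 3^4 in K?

3^1 = 3
3^2 = 3 * 3 = 2
3^3 = 2 * 3 = 4
3^4 = 4 * 3 = 6

6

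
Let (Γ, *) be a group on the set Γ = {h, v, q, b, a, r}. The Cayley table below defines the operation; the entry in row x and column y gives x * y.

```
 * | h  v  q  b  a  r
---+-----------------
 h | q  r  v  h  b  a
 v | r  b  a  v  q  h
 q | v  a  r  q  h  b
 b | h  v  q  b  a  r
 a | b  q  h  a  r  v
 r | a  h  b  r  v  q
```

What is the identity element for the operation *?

b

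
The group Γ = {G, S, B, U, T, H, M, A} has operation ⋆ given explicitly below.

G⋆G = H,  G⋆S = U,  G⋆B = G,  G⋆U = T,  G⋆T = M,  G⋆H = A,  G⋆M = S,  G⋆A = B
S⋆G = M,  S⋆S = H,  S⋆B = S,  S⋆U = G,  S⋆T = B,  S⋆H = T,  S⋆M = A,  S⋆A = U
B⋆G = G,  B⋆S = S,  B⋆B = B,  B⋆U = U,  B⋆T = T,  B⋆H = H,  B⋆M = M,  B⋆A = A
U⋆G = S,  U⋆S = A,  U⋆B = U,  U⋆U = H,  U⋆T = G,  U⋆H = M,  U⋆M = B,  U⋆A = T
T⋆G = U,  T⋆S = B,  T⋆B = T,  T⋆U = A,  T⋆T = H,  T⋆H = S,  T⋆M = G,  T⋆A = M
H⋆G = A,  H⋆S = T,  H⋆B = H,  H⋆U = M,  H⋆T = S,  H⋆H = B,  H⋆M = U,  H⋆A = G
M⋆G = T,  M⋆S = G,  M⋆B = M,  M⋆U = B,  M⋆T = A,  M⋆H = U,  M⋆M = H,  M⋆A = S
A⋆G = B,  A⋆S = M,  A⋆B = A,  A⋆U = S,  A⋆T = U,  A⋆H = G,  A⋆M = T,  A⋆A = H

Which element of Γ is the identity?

B

The identity e satisfies e ⋆ x = x for all x, so its row in the table reproduces the column headers.
Row B reads: G, S, B, U, T, H, M, A — exactly the header order. So B is the identity.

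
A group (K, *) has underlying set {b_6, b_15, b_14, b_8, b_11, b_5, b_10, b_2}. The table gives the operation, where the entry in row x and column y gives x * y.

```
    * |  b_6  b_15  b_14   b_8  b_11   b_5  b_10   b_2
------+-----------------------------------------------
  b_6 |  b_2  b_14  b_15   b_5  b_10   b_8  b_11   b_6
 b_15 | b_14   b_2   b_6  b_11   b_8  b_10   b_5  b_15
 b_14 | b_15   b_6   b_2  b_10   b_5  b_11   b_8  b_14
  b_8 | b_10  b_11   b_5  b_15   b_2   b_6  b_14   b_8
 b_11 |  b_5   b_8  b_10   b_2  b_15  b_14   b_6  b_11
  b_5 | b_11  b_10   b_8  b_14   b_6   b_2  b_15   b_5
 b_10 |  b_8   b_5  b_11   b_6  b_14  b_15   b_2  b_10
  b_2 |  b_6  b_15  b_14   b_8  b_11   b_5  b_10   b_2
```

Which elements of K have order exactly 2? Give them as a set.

Identity is b_2. Compute the order of each non-identity element by repeated multiplication:
  b_6: b_6 → b_2  (order 2)
  b_15: b_15 → b_2  (order 2)
  b_14: b_14 → b_2  (order 2)
  b_8: b_8 → b_15 → b_11 → b_2  (order 4)
  b_11: b_11 → b_15 → b_8 → b_2  (order 4)
  b_5: b_5 → b_2  (order 2)
  b_10: b_10 → b_2  (order 2)
Elements of order 2: {b_10, b_14, b_15, b_5, b_6}.
(Structurally, K here is isomorphic to the dihedral group D_4.)

{b_10, b_14, b_15, b_5, b_6}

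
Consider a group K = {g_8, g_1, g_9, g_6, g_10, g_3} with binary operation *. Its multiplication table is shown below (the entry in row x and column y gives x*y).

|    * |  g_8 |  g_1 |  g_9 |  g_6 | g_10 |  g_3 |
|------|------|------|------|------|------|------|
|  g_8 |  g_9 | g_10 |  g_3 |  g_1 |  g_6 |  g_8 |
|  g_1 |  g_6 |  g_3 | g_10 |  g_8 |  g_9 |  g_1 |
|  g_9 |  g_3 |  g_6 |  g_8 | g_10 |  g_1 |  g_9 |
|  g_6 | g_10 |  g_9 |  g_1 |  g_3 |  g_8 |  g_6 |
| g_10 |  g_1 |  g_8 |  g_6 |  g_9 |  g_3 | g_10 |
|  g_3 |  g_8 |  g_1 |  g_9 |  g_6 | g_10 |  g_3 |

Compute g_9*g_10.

Read row g_9, column g_10: g_9*g_10 = g_1.

g_1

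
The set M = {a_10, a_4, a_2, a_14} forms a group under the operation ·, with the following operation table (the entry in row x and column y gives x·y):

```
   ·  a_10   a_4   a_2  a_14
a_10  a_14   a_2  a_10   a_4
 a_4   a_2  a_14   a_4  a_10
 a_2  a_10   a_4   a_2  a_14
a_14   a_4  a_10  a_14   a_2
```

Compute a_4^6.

a_4^1 = a_4
a_4^2 = a_4·a_4 = a_14
a_4^3 = a_14·a_4 = a_10
a_4^4 = a_10·a_4 = a_2
a_4^5 = a_2·a_4 = a_4
a_4^6 = a_4·a_4 = a_14
(Structurally, M here is isomorphic to the cyclic group Z_4.)

a_14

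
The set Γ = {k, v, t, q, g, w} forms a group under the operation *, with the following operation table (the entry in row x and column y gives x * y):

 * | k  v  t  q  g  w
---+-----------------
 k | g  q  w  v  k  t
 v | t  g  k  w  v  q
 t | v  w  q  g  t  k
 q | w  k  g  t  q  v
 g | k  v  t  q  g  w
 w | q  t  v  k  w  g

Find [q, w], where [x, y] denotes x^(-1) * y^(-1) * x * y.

q

Identity is g; from the table q^(-1) = t and w^(-1) = w.
t * w = k
k * q = v
v * w = q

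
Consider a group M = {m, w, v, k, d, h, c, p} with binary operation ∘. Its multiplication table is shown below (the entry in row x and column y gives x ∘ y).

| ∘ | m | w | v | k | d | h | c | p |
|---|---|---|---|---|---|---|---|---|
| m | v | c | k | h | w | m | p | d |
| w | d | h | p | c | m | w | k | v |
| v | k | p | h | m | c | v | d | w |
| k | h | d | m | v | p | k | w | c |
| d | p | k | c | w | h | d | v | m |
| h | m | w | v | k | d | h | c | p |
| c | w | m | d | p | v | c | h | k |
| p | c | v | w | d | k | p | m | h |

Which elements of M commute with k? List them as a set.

{h, k, m, v}

Compare row k with column k entry by entry.
m ∘ k = h = k ∘ m, so m commutes with k.
p ∘ k = d but k ∘ p = c, so p does not.
Collecting the elements that commute with k: C(k) = {h, k, m, v}.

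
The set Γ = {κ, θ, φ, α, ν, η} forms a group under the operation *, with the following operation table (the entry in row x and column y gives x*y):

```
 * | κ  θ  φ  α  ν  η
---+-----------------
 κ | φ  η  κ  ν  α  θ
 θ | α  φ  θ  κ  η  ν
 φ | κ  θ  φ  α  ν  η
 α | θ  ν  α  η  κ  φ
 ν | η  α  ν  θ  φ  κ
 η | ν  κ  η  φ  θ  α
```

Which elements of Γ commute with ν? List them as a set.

Compare row ν with column ν entry by entry.
θ*ν = η but ν*θ = α, so θ does not.
Collecting the elements that commute with ν: C(ν) = {ν, φ}.

{ν, φ}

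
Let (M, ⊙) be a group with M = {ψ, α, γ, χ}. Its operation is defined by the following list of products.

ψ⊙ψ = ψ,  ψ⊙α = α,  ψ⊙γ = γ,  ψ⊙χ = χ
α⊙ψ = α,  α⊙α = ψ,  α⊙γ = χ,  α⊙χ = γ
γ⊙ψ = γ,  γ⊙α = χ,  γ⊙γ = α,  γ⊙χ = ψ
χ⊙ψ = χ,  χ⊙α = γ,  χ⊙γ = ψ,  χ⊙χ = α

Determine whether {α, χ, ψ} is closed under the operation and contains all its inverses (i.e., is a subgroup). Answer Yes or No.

α ⊙ χ = γ, which is not in {α, χ, ψ}.
The subset is not closed under ⊙, so it is not a subgroup.

No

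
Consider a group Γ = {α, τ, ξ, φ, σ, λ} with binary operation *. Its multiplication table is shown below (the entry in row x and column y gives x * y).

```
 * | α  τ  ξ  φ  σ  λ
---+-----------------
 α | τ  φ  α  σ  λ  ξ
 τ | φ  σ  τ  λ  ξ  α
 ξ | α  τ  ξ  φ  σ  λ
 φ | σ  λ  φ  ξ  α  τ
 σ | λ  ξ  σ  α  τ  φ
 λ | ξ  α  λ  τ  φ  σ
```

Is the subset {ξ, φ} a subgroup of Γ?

{ξ, φ} contains the identity ξ.
Checking products: every product of two elements of {ξ, φ} (read from the table) lies in {ξ, φ}, so the set is closed.
In a finite group, a nonempty closed subset is a subgroup. So {ξ, φ} ≤ Γ.

Yes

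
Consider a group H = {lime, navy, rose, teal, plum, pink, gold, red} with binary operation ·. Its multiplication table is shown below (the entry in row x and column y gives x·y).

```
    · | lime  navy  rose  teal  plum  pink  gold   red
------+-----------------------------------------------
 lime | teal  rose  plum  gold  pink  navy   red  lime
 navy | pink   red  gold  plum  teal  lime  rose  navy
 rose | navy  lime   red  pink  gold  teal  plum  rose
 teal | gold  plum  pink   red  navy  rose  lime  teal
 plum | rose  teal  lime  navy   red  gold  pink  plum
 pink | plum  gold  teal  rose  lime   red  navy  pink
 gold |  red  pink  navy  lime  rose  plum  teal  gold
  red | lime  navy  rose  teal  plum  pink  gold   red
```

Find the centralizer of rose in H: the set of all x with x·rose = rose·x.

Compare row rose with column rose entry by entry.
pink·rose = teal = rose·pink, so pink commutes with rose.
navy·rose = gold but rose·navy = lime, so navy does not.
Collecting the elements that commute with rose: C(rose) = {pink, red, rose, teal}.

{pink, red, rose, teal}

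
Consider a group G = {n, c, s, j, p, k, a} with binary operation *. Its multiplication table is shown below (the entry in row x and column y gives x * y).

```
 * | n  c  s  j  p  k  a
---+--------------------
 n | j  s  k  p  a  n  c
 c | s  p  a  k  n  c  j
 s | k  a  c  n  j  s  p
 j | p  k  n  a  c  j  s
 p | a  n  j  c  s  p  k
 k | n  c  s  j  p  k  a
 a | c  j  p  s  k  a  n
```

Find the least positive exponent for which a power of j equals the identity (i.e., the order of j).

The identity element is k (its row matches the header).
j^1 = j
j^2 = j * j = a
j^3 = a * j = s
j^4 = s * j = n
j^5 = n * j = p
j^6 = p * j = c
j^7 = c * j = k
The first power of j equal to the identity is j^7, so ord(j) = 7.

7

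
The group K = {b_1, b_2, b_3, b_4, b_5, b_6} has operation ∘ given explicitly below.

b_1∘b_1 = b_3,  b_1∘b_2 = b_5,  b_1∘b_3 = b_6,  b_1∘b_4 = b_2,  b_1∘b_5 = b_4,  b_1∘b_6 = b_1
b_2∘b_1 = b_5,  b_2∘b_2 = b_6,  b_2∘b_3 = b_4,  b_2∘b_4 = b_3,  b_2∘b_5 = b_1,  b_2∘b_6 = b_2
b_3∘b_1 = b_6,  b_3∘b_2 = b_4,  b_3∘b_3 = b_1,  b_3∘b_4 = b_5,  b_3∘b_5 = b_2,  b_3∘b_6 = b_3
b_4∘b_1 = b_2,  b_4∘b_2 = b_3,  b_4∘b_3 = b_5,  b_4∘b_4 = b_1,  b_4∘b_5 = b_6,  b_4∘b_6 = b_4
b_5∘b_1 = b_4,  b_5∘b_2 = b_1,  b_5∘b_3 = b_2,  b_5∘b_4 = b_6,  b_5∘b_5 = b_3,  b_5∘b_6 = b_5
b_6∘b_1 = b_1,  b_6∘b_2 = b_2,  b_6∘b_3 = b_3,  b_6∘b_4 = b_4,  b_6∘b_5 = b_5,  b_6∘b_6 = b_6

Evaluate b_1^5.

b_1^1 = b_1
b_1^2 = b_1 ∘ b_1 = b_3
b_1^3 = b_3 ∘ b_1 = b_6
b_1^4 = b_6 ∘ b_1 = b_1
b_1^5 = b_1 ∘ b_1 = b_3

b_3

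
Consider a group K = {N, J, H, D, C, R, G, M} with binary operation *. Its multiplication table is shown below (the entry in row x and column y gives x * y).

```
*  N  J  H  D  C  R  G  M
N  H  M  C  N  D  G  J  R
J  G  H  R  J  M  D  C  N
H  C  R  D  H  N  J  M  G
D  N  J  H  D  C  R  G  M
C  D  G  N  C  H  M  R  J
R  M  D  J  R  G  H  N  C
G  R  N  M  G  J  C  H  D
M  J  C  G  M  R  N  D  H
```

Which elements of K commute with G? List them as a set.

Compare row G with column G entry by entry.
H * G = M = G * H, so H commutes with G.
N * G = J but G * N = R, so N does not.
Collecting the elements that commute with G: C(G) = {D, G, H, M}.

{D, G, H, M}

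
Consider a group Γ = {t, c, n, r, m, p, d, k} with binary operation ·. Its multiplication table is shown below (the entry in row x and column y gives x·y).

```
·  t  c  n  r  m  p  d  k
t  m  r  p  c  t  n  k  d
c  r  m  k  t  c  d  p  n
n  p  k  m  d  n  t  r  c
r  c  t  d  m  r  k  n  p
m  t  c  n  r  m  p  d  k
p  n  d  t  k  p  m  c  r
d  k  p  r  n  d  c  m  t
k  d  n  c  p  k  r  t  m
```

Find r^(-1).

r

First locate the identity: row m matches the header, so m is the identity.
Scan row r for m: r·r = m. Hence r^(-1) = r.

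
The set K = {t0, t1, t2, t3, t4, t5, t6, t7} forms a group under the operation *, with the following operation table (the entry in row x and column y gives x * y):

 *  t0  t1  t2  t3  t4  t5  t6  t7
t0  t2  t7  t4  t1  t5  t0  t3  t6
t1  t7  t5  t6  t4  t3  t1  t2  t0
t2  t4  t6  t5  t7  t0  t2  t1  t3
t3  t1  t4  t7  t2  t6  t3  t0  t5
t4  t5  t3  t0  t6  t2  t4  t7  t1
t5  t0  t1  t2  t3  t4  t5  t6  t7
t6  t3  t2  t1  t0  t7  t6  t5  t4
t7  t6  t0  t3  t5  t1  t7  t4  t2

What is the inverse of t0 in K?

t4

First locate the identity: row t5 matches the header, so t5 is the identity.
Scan row t0 for t5: t0 * t4 = t5. Hence t0^(-1) = t4.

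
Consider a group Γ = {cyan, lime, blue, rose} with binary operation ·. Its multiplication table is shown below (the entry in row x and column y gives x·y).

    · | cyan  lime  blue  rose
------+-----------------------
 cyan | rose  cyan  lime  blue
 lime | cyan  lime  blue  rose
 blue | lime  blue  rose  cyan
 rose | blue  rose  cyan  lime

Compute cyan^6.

rose

cyan^1 = cyan
cyan^2 = cyan·cyan = rose
cyan^3 = rose·cyan = blue
cyan^4 = blue·cyan = lime
cyan^5 = lime·cyan = cyan
cyan^6 = cyan·cyan = rose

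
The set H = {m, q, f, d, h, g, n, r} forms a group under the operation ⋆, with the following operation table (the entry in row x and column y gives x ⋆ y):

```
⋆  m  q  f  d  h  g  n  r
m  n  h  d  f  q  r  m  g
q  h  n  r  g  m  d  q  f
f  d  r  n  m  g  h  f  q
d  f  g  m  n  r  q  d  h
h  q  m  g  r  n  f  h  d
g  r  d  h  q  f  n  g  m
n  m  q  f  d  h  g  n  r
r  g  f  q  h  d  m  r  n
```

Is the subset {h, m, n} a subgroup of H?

m ⋆ h = q, which is not in {h, m, n}.
The subset is not closed under ⋆, so it is not a subgroup.

No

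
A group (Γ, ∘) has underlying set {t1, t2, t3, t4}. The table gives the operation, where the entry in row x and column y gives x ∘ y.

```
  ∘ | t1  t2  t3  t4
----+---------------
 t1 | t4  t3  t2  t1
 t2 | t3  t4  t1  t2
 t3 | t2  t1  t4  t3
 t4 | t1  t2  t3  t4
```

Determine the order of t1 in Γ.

2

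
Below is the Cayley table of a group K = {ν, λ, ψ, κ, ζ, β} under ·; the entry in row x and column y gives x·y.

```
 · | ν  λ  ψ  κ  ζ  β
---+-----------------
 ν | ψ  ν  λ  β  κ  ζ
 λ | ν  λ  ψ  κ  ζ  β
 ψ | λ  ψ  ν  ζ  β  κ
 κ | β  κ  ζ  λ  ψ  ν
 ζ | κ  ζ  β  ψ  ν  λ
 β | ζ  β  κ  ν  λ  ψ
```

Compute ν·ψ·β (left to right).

ν·ψ = λ
λ·β = β
(Structurally, K here is isomorphic to the cyclic group Z_6.)

β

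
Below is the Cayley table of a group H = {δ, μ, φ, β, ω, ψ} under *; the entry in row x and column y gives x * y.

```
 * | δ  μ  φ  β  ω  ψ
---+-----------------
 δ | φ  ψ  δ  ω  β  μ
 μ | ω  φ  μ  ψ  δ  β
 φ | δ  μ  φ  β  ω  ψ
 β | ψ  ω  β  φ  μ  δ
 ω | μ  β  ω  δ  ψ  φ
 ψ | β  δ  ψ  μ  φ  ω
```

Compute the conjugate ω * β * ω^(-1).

The identity is φ. In row ω, the entry φ sits in column ψ, so ω^(-1) = ψ.
ω * β = δ
δ * ψ = μ
(Structurally, H here is isomorphic to the symmetric group S_3.)

μ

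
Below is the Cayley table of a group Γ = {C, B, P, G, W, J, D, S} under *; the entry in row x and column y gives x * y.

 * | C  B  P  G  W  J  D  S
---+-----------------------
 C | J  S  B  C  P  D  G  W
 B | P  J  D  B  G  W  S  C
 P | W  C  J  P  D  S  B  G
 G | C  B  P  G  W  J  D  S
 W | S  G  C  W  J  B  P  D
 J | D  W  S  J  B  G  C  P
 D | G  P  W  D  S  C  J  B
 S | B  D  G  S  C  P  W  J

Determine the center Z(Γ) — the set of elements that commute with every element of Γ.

{G, J}

An element z is central iff its row equals its column in the table.
For D: D * B = P ≠ S = B * D, so D ∉ Z.
Checking each element this way leaves Z(Γ) = {G, J}.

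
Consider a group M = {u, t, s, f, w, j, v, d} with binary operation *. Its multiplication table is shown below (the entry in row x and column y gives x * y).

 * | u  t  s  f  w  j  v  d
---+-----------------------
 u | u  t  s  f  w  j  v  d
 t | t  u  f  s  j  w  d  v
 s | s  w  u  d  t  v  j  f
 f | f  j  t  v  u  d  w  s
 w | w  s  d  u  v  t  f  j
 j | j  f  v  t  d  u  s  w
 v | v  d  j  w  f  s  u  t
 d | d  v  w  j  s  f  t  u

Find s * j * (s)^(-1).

The identity is u. In row s, the entry u sits in column s, so s^(-1) = s.
s * j = v
v * s = j
(Structurally, M here is isomorphic to the dihedral group D_4.)

j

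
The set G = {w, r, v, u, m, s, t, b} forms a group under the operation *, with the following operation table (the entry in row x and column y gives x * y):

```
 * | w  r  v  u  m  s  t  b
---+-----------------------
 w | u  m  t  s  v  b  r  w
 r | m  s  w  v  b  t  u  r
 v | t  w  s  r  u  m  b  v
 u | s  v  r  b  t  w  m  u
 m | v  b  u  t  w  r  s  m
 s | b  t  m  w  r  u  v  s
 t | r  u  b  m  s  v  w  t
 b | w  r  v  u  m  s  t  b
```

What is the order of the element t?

8

The identity element is b (its row matches the header).
t^1 = t
t^2 = t * t = w
t^3 = w * t = r
t^4 = r * t = u
t^5 = u * t = m
t^6 = m * t = s
t^7 = s * t = v
t^8 = v * t = b
The first power of t equal to the identity is t^8, so ord(t) = 8.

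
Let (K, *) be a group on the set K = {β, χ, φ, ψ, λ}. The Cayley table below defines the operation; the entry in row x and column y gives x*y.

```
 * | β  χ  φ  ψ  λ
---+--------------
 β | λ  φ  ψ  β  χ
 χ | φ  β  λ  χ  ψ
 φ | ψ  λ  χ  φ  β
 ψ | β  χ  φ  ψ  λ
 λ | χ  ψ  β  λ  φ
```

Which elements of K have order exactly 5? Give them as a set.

Identity is ψ. Compute the order of each non-identity element by repeated multiplication:
  β: β → λ → χ → φ → ψ  (order 5)
  χ: χ → β → φ → λ → ψ  (order 5)
  φ: φ → χ → λ → β → ψ  (order 5)
  λ: λ → φ → β → χ → ψ  (order 5)
Elements of order 5: {β, λ, φ, χ}.

{β, λ, φ, χ}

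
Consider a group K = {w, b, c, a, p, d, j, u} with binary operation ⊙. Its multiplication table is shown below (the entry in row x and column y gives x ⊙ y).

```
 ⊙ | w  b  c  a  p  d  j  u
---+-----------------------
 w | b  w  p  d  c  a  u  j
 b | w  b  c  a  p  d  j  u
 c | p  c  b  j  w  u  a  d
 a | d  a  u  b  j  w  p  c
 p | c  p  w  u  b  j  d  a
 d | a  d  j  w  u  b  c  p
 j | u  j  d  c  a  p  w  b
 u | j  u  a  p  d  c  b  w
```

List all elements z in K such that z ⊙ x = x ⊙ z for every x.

{b, w}

An element z is central iff its row equals its column in the table.
For p: p ⊙ u = a ≠ d = u ⊙ p, so p ∉ Z.
Checking each element this way leaves Z(K) = {b, w}.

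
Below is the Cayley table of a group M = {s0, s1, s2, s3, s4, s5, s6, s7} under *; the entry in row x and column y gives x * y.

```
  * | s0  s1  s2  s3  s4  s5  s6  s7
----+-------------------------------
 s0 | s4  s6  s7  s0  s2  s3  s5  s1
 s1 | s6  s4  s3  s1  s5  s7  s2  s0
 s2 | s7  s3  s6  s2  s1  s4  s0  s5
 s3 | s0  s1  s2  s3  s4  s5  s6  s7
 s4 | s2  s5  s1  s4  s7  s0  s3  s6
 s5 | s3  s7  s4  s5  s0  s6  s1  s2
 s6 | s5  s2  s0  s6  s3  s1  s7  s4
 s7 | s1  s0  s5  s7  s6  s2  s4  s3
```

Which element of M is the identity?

The identity e satisfies e * x = x for all x, so its row in the table reproduces the column headers.
Row s3 reads: s0, s1, s2, s3, s4, s5, s6, s7 — exactly the header order. So s3 is the identity.
(Structurally, M here is isomorphic to the cyclic group Z_8.)

s3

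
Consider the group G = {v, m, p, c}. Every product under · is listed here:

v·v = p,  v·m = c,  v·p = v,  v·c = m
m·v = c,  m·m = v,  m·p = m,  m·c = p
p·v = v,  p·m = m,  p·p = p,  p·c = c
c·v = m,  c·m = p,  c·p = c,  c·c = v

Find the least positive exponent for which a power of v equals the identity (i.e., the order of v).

2

The identity element is p (its row matches the header).
v^1 = v
v^2 = v·v = p
The first power of v equal to the identity is v^2, so ord(v) = 2.
(Structurally, G here is isomorphic to the cyclic group Z_4.)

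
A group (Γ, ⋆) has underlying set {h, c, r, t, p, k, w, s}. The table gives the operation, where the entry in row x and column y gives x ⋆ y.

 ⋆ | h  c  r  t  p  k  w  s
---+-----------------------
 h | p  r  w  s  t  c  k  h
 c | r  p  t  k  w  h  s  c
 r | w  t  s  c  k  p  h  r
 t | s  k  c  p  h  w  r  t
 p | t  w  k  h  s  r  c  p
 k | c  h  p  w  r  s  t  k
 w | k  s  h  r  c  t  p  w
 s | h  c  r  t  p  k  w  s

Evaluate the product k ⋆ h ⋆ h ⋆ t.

k ⋆ h = c
c ⋆ h = r
r ⋆ t = c

c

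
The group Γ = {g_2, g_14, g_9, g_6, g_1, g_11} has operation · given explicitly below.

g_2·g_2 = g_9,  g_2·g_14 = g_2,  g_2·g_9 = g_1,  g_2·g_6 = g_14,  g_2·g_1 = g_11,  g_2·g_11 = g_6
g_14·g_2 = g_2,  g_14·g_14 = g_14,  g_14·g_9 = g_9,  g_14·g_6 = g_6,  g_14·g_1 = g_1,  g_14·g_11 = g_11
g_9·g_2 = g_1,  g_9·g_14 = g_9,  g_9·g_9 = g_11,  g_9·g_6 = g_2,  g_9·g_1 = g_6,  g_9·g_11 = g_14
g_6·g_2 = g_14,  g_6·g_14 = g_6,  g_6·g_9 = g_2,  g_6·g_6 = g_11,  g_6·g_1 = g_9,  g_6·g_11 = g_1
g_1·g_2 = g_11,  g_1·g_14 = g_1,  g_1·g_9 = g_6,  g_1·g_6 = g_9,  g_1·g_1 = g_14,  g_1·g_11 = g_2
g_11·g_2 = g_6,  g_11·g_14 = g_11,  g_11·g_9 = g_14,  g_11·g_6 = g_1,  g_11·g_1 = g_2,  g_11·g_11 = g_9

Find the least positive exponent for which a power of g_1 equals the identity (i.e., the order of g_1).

2

The identity element is g_14 (its row matches the header).
g_1^1 = g_1
g_1^2 = g_1·g_1 = g_14
The first power of g_1 equal to the identity is g_1^2, so ord(g_1) = 2.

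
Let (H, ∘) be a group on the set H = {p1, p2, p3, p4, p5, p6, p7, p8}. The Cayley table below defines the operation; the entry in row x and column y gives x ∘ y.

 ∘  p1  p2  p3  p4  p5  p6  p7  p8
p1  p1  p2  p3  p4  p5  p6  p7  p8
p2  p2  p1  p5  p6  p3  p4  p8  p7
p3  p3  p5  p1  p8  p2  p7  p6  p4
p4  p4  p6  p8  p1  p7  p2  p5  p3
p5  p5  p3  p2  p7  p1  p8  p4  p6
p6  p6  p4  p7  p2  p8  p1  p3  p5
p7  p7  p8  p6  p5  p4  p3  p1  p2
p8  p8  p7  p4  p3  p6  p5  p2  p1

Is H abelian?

Yes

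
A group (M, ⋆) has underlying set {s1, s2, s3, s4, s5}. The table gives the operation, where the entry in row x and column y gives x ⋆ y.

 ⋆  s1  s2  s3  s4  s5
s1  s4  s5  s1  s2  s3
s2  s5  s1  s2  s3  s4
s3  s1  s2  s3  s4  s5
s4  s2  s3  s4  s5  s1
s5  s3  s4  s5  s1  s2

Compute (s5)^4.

s1

s5^1 = s5
s5^2 = s5 ⋆ s5 = s2
s5^3 = s2 ⋆ s5 = s4
s5^4 = s4 ⋆ s5 = s1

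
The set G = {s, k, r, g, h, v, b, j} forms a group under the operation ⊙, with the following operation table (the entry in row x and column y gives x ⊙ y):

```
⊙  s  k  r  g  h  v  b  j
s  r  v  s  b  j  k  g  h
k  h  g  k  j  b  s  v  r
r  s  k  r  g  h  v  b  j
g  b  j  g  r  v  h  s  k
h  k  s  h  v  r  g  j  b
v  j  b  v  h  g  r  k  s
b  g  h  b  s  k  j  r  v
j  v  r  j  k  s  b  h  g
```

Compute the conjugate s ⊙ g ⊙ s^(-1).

The identity is r. In row s, the entry r sits in column s, so s^(-1) = s.
s ⊙ g = b
b ⊙ s = g
(Structurally, G here is isomorphic to the dihedral group D_4.)

g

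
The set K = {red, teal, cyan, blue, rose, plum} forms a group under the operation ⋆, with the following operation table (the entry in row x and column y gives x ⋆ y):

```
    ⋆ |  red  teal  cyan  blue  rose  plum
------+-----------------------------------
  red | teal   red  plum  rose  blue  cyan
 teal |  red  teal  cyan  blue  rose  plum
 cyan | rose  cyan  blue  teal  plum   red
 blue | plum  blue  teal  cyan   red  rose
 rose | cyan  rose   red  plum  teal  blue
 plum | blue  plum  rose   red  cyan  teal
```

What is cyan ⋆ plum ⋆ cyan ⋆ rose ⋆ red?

rose

cyan ⋆ plum = red
red ⋆ cyan = plum
plum ⋆ rose = cyan
cyan ⋆ red = rose
(Structurally, K here is isomorphic to the symmetric group S_3.)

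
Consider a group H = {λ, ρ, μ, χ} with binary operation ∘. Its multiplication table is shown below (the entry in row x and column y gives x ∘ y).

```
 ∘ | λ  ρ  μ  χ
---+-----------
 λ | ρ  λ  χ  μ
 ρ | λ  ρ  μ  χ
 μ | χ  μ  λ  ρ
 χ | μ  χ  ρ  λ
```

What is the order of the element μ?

4

The identity element is ρ (its row matches the header).
μ^1 = μ
μ^2 = μ ∘ μ = λ
μ^3 = λ ∘ μ = χ
μ^4 = χ ∘ μ = ρ
The first power of μ equal to the identity is μ^4, so ord(μ) = 4.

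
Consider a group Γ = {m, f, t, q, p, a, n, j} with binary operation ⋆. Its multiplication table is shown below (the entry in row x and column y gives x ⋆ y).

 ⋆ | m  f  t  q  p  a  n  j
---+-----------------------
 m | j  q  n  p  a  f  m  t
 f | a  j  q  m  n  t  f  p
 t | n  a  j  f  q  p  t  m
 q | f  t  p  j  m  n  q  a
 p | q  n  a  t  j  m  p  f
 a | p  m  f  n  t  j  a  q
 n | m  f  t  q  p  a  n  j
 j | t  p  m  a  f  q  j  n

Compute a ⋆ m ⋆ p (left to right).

a ⋆ m = p
p ⋆ p = j
(Structurally, Γ here is isomorphic to the quaternion group Q_8.)

j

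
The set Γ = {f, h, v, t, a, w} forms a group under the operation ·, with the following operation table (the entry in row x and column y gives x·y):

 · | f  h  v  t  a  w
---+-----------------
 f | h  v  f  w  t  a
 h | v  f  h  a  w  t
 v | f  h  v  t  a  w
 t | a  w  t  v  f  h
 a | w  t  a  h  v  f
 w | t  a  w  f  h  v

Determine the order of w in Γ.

2

The identity element is v (its row matches the header).
w^1 = w
w^2 = w·w = v
The first power of w equal to the identity is w^2, so ord(w) = 2.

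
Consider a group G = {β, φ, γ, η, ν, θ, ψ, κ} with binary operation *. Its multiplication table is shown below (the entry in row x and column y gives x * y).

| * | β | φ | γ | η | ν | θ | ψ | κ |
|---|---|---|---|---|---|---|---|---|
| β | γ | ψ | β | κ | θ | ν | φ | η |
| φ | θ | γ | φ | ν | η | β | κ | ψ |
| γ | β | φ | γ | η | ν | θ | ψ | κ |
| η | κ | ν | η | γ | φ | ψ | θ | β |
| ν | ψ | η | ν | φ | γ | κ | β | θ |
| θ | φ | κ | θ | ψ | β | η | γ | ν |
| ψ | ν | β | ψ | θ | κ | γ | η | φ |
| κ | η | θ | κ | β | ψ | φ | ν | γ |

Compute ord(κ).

The identity element is γ (its row matches the header).
κ^1 = κ
κ^2 = κ * κ = γ
The first power of κ equal to the identity is κ^2, so ord(κ) = 2.

2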